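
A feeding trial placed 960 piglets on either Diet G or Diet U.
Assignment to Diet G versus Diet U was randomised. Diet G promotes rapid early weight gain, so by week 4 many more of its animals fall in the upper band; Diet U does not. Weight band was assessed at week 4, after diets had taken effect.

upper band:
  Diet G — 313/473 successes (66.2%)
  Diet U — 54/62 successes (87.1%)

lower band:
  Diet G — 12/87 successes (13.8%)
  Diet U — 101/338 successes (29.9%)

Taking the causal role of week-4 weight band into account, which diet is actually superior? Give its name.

Week-4 weight band is recorded after the diet and is itself shifted by it — it sits on the causal path from diet to outcome. Conditioning on a mediator would strip out part of the effect we want; the pooled comparison gives the total causal effect.
Pooled: Diet G 58.0% vs Diet U 38.8%; Diet G is higher overall.

Diet G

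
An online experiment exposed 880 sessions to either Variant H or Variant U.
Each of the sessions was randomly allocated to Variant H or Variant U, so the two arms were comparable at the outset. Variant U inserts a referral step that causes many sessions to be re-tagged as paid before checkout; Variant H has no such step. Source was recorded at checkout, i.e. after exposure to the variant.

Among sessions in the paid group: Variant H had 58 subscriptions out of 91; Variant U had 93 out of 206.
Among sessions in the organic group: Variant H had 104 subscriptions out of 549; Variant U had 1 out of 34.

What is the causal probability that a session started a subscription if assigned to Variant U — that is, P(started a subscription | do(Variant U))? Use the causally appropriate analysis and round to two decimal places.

The distribution of traffic source is itself part of what the variant does — it is an intermediate outcome. Holding it fixed would remove that part of the effect; the total effect is the pooled difference.
So P(outcome | do(Variant U)) is just the pooled rate for Variant U: 94/240 = 0.392.

0.39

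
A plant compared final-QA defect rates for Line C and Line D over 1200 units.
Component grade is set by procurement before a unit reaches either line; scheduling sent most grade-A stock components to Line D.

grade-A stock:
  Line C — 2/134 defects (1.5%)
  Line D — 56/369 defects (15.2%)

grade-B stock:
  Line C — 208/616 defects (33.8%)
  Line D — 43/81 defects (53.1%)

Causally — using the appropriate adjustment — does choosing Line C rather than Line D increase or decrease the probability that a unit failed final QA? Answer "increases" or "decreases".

Here component grade is a common cause — it drives both which line a case falls under and the outcome. The crude comparison mixes populations; the stratum-specific rates are the causally relevant ones.
Within each level — grade-A stock: 1.5% vs 15.2%; grade-B stock: 33.8% vs 53.1% — Line C is lower every time.

decreases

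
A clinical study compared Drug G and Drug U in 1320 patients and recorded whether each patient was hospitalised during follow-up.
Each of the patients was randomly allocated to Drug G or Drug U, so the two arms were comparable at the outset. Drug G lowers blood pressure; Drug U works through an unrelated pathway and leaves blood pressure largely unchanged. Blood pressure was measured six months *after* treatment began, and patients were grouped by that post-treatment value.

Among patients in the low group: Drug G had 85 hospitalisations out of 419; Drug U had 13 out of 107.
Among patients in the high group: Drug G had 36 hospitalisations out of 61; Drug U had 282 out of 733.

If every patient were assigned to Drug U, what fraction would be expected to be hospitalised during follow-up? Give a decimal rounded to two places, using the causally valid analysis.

Blood pressure here is a post-treatment variable shaped by the drug; conditioning on it would introduce bias rather than remove it. The overall comparison is the causal one.
So P(outcome | do(Drug U)) is just the pooled rate for Drug U: 295/840 = 0.351.

0.35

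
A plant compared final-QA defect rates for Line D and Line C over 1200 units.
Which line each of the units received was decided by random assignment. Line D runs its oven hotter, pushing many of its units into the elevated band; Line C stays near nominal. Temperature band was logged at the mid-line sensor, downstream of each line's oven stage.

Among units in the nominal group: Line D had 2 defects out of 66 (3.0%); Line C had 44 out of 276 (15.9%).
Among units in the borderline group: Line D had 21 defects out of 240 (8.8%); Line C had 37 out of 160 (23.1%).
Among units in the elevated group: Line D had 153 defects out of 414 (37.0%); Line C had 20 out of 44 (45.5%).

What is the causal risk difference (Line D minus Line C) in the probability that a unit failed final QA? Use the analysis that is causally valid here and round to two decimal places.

+0.03

In-process temperature band here is a post-treatment variable shaped by the line; conditioning on it would introduce bias rather than remove it. The overall comparison is the causal one.
The causal difference is the pooled difference: 0.244 − 0.210 = +0.034.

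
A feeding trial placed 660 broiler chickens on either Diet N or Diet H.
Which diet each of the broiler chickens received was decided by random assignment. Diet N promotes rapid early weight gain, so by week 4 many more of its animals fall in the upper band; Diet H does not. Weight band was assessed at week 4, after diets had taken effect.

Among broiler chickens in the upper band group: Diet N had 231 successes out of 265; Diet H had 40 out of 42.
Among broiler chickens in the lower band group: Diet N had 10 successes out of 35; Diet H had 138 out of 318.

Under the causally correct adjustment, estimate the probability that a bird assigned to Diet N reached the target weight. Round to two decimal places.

Week-4 weight band is recorded after the diet and is itself shifted by it — it sits on the causal path from diet to outcome. Conditioning on a mediator would strip out part of the effect we want; the pooled comparison gives the total causal effect.
So P(outcome | do(Diet N)) is just the pooled rate for Diet N: 241/300 = 0.803.

0.80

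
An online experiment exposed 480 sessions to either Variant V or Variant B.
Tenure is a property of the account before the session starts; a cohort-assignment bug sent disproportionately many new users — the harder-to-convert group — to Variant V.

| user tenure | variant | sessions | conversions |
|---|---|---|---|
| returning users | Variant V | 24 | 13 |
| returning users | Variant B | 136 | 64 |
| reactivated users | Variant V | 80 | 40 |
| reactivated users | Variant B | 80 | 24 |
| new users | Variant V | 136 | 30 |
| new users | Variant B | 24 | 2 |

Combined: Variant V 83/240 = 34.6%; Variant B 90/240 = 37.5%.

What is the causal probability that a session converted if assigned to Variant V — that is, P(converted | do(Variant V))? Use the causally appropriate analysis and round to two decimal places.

0.42

User tenure satisfies the back-door criterion: it is not a descendant of the variant, and it blocks the spurious path from variant to outcome. Adjusting for it (i.e., using the within-user tenure rates) gives the causal effect.
Standardising Variant V to the population user tenure mix: 0.333·13/24 + 0.333·40/80 + 0.333·30/136 = 0.421.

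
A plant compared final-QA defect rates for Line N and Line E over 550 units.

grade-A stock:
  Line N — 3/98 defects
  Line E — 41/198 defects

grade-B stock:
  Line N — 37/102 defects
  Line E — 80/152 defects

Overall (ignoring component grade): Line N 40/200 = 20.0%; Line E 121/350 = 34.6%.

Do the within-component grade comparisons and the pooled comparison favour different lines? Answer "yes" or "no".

Within each component grade level (grade-A stock 3.1% vs 20.7%; grade-B stock 36.3% vs 52.6%), Line N has the lower rate every time. Pooled: 20.0% vs 34.6% — Line N has the lower rate overall. They agree.

no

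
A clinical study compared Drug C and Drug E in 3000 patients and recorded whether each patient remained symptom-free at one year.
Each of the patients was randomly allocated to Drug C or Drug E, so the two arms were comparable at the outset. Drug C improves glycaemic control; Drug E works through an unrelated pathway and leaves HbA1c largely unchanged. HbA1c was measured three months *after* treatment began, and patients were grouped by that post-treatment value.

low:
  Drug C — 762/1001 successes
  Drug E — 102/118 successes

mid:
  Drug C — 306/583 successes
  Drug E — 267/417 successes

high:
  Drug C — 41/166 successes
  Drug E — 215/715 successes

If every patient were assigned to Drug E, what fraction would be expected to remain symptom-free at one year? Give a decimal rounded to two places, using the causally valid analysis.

The stratified and pooled comparisons disagree (Drug E wins within each HbA1c; Drug C wins overall), so the answer turns on the causal role of HbA1c.
Because the drug influences HbA1c, HbA1c is a post-treatment mediator, not a confounder. Stratifying on it would bias the estimate; the causal effect is the crude pooled difference.
So P(outcome | do(Drug E)) is just the pooled rate for Drug E: 584/1250 = 0.467.

0.47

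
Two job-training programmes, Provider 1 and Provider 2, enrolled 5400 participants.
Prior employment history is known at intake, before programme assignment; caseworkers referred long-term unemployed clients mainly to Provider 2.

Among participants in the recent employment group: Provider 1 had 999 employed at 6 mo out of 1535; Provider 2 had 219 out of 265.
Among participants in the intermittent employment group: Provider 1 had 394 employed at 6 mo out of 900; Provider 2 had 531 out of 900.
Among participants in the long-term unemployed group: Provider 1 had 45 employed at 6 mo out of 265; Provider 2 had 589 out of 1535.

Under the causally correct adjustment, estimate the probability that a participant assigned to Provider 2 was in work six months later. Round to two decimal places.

Provider 2 is higher inside every prior employment history stratum but Provider 1 is higher in aggregate. Whether to stratify depends on how prior employment history relates to the programme.
The imbalance in prior employment history arose from how participants were allocated, not from anything the programme did; and prior employment history independently affects the outcome. The pooled gap is confounded — condition on prior employment history.
Standardising Provider 2 to the population prior employment history mix: 0.333·219/265 + 0.333·531/900 + 0.333·589/1535 = 0.600.

0.60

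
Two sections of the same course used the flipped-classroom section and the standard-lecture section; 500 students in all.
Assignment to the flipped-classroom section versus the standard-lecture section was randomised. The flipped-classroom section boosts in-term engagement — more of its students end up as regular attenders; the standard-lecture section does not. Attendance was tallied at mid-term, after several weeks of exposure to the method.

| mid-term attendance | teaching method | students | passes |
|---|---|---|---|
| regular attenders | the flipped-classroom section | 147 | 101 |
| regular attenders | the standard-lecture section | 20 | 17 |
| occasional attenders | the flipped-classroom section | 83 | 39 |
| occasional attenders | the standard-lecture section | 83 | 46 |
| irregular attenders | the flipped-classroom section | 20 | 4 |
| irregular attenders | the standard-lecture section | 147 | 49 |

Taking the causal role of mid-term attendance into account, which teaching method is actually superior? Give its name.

the flipped-classroom section

Within every mid-term attendance level the standard-lecture section has the higher rate, yet pooled the flipped-classroom section does — Simpson's reversal.
Because the teaching method influences mid-term attendance, mid-term attendance is a post-treatment mediator, not a confounder. Stratifying on it would bias the estimate; the causal effect is the crude pooled difference.
Pooled: the flipped-classroom section 57.6% vs the standard-lecture section 44.8%; the flipped-classroom section is higher overall.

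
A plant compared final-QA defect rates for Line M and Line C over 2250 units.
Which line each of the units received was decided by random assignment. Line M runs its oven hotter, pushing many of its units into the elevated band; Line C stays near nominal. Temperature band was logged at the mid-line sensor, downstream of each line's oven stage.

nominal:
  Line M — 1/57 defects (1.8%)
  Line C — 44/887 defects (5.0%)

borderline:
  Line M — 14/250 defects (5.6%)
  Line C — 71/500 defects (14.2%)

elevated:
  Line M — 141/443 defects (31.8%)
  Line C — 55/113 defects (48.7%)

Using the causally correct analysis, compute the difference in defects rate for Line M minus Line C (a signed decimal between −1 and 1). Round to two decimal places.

The distribution of in-process temperature band is itself part of what the line does — it is an intermediate outcome. Holding it fixed would remove that part of the effect; the total effect is the pooled difference.
The causal difference is the pooled difference: 0.208 − 0.113 = +0.095.

+0.09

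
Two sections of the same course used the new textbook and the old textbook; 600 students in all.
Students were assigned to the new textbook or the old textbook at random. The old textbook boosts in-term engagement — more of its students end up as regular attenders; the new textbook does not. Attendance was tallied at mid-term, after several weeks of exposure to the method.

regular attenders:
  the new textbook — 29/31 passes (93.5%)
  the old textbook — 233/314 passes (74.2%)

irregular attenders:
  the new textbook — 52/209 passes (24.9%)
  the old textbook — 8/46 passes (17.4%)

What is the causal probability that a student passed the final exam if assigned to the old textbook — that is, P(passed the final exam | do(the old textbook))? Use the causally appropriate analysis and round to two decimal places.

0.67

Stratifying would compare teaching methods among students the teaching methods themselves sorted into mid-term attendance groups — a form of selection on an intermediate. The unconditioned pooled rates give the total causal effect.
So P(outcome | do(the old textbook)) is just the pooled rate for the old textbook: 241/360 = 0.669.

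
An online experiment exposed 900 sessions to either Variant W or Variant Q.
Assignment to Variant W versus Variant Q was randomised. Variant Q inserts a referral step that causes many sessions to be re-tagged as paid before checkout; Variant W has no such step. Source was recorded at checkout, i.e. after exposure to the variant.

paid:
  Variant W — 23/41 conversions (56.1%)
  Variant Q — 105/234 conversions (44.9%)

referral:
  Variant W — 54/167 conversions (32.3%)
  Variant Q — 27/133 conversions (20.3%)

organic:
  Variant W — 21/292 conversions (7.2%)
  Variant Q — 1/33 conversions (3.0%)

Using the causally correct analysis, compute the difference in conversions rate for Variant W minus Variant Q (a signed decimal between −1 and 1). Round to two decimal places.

Within every traffic source level Variant W has the higher rate, yet pooled Variant Q does — Simpson's reversal.
Traffic source here is a post-treatment variable shaped by the variant; conditioning on it would introduce bias rather than remove it. The overall comparison is the causal one.
The causal difference is the pooled difference: 0.196 − 0.333 = -0.137.

-0.14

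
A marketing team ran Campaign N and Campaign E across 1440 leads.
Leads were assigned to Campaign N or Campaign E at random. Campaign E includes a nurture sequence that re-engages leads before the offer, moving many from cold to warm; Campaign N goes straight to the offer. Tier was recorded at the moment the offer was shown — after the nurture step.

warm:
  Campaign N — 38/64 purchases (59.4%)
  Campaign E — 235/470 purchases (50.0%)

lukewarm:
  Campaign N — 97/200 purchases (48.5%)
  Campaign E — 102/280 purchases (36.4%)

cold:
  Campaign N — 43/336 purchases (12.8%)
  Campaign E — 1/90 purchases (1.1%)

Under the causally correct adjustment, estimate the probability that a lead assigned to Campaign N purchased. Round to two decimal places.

0.30

Stratifying would compare campaigns among leads the campaigns themselves sorted into engagement tier groups — a form of selection on an intermediate. The unconditioned pooled rates give the total causal effect.
So P(outcome | do(Campaign N)) is just the pooled rate for Campaign N: 178/600 = 0.297.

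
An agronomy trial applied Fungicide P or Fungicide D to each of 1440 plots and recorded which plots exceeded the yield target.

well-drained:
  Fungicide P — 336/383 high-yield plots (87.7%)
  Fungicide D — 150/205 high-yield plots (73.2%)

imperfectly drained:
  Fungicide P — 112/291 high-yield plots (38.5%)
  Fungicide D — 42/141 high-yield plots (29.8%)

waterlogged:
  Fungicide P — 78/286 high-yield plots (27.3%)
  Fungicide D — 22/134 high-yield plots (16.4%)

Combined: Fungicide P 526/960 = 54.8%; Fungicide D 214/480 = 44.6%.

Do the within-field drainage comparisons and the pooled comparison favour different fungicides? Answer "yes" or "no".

no

Within each field drainage level (well-drained 87.7% vs 73.2%; imperfectly drained 38.5% vs 29.8%; waterlogged 27.3% vs 16.4%), Fungicide P has the higher rate every time. Pooled: 54.8% vs 44.6% — Fungicide P has the higher rate overall. They agree.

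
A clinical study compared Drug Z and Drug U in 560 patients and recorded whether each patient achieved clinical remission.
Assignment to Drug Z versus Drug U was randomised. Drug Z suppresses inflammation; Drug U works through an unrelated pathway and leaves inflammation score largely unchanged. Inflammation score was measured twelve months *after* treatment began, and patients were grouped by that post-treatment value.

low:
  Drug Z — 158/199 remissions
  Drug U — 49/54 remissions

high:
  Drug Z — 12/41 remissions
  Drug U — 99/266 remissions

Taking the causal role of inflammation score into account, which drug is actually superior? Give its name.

Drug Z

The stratified and pooled comparisons disagree (Drug U wins within each inflammation score; Drug Z wins overall), so the answer turns on the causal role of inflammation score.
Inflammation score is recorded after the drug and is itself shifted by it — it sits on the causal path from drug to outcome. Conditioning on a mediator would strip out part of the effect we want; the pooled comparison gives the total causal effect.
Pooled: Drug Z 70.8% vs Drug U 46.2%; Drug Z is higher overall.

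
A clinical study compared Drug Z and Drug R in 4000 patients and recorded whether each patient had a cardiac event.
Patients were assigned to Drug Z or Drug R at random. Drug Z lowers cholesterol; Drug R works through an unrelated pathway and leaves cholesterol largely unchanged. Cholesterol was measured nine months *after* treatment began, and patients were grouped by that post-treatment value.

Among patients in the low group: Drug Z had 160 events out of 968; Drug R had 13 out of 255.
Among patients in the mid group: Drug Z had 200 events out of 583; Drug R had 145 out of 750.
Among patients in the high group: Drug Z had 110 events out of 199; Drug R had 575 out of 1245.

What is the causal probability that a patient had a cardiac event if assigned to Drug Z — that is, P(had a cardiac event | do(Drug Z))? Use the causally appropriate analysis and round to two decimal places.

Stratifying would compare drugs among patients the drugs themselves sorted into cholesterol groups — a form of selection on an intermediate. The unconditioned pooled rates give the total causal effect.
So P(outcome | do(Drug Z)) is just the pooled rate for Drug Z: 470/1750 = 0.269.

0.27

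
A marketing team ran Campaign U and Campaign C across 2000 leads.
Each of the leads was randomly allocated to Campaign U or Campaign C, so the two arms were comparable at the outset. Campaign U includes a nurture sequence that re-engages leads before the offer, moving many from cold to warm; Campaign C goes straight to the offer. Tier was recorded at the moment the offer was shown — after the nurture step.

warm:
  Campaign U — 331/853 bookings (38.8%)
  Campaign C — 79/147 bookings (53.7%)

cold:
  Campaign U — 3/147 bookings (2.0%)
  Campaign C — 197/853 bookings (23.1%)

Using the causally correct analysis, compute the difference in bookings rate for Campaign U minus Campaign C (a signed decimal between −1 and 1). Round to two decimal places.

The stratified and pooled comparisons disagree (Campaign C wins within each engagement tier; Campaign U wins overall), so the answer turns on the causal role of engagement tier.
Engagement tier is downstream of the campaign. One should not condition on a consequence of treatment, so the overall rates are the right comparison.
The causal difference is the pooled difference: 0.334 − 0.276 = +0.058.

+0.06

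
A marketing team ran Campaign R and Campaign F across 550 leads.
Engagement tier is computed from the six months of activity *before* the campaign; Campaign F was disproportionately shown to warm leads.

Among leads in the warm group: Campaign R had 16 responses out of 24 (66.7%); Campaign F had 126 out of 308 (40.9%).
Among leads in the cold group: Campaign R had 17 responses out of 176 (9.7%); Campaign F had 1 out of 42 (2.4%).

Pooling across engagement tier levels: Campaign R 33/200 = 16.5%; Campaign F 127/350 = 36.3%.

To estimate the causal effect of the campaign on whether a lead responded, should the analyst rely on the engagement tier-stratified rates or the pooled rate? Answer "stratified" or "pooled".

Engagement tier differs across campaigns for reasons unrelated to any effect of the campaign itself, and it separately predicts the outcome — a classic confounder. We must compare within engagement tier levels.
Within each level — warm: 66.7% vs 40.9%; cold: 9.7% vs 2.4% — Campaign R is higher every time.

stratified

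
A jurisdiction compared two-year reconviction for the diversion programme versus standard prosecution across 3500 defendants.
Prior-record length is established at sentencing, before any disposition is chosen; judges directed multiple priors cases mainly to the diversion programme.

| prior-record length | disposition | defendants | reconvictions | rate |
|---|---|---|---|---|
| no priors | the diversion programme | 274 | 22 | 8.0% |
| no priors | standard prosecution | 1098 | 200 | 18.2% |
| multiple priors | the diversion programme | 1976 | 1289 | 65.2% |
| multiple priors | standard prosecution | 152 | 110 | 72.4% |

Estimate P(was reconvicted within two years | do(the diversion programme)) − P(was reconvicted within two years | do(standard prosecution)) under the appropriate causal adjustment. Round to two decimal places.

-0.08

The imbalance in prior-record length arose from how defendants were allocated, not from anything the disposition did; and prior-record length independently affects the outcome. The pooled gap is confounded — condition on prior-record length.
Adjusting over the population distribution of prior-record length: 0.392·(0.080−0.182) + 0.608·(0.652−0.724) = -0.083.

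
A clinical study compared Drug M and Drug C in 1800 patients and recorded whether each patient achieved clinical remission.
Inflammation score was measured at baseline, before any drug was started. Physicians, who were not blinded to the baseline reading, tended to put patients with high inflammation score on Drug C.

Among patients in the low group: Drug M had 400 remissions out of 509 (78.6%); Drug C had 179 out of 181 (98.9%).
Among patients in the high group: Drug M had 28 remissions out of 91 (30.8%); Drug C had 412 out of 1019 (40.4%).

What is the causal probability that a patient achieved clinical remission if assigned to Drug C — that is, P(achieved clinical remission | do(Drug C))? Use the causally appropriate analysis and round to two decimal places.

0.63

The imbalance in inflammation score arose from how patients were allocated, not from anything the drug did; and inflammation score independently affects the outcome. The pooled gap is confounded — condition on inflammation score.
Standardising Drug C to the population inflammation score mix: 0.383·179/181 + 0.617·412/1019 = 0.628.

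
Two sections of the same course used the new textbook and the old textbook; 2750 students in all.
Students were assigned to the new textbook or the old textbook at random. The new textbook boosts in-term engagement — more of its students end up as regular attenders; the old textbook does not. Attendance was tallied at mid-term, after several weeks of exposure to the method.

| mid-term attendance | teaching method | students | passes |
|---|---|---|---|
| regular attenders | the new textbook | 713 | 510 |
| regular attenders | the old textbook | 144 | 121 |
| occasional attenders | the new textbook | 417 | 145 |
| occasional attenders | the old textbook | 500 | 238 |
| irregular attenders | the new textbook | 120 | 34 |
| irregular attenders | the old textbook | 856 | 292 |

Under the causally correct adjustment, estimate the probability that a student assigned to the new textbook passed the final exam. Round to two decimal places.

0.55

The mid-term attendance-specific comparison favours the old textbook throughout, but the pooled figures favour the new textbook. The question is whether to condition on mid-term attendance.
Mid-term attendance lies on the pathway teaching method → mid-term attendance → outcome, so adjusting for it blocks the indirect effect. For the total causal effect of teaching method, use the unadjusted pooled rates.
So P(outcome | do(the new textbook)) is just the pooled rate for the new textbook: 689/1250 = 0.551.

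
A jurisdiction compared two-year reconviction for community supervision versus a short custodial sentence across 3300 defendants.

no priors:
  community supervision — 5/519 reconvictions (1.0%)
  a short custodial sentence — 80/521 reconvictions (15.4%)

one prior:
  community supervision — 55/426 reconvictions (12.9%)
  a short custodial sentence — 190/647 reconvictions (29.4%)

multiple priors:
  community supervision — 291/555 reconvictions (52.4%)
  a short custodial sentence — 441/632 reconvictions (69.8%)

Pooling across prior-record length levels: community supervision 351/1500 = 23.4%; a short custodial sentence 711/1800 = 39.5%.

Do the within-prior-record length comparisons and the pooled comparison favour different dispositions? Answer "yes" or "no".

Within each prior-record length level (no priors 1.0% vs 15.4%; one prior 12.9% vs 29.4%; multiple priors 52.4% vs 69.8%), community supervision has the lower rate every time. Pooled: 23.4% vs 39.5% — community supervision has the lower rate overall. They agree.

no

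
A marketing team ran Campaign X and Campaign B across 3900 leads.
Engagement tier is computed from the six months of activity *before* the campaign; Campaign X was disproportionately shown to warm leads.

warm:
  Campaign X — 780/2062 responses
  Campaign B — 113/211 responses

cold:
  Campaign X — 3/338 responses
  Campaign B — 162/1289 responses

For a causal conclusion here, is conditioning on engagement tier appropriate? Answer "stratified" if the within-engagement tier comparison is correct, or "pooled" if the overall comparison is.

Since engagement tier is a pre-existing factor (not a product of the campaign) and it affects the outcome on its own, it is a confounder. The stratified rates, not the pooled rate, identify the causal effect.
Within each level — warm: 37.8% vs 53.6%; cold: 0.9% vs 12.6% — Campaign B is higher every time.

stratified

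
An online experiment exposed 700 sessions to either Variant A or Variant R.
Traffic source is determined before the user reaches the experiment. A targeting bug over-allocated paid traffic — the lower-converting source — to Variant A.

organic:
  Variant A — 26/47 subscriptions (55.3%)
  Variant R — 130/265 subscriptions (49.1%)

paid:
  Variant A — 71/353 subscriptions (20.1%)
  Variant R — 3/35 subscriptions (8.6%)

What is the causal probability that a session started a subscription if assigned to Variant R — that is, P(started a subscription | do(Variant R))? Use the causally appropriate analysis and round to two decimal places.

0.27

The imbalance in traffic source arose from how sessions were allocated, not from anything the variant did; and traffic source independently affects the outcome. The pooled gap is confounded — condition on traffic source.
Standardising Variant R to the population traffic source mix: 0.446·130/265 + 0.554·3/35 = 0.266.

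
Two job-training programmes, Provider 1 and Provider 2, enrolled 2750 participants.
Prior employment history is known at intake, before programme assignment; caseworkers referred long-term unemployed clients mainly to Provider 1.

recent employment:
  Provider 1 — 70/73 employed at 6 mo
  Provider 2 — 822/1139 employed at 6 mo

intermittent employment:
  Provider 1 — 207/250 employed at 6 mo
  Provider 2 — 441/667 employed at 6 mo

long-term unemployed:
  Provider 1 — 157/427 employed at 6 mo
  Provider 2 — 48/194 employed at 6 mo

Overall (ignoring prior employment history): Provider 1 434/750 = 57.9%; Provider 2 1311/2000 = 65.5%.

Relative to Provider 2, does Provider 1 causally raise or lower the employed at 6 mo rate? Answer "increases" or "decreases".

Prior employment history satisfies the back-door criterion: it is not a descendant of the programme, and it blocks the spurious path from programme to outcome. Adjusting for it (i.e., using the within-prior employment history rates) gives the causal effect.
Within each level — recent employment: 95.9% vs 72.2%; intermittent employment: 82.8% vs 66.1%; long-term unemployed: 36.8% vs 24.7% — Provider 1 is higher every time.

increases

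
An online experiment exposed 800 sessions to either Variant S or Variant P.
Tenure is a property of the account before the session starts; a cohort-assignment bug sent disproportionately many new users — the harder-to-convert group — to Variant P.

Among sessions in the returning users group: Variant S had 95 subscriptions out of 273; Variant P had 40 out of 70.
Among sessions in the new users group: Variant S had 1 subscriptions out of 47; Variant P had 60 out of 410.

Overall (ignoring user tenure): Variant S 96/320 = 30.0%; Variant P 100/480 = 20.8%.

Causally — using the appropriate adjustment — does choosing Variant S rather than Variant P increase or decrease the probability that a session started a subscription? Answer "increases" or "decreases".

The stratified and pooled comparisons disagree (Variant P wins within each user tenure; Variant S wins overall), so the answer turns on the causal role of user tenure.
User tenure satisfies the back-door criterion: it is not a descendant of the variant, and it blocks the spurious path from variant to outcome. Adjusting for it (i.e., using the within-user tenure rates) gives the causal effect.
Within each level — returning users: 34.8% vs 57.1%; new users: 2.1% vs 14.6% — Variant P is higher every time.

decreases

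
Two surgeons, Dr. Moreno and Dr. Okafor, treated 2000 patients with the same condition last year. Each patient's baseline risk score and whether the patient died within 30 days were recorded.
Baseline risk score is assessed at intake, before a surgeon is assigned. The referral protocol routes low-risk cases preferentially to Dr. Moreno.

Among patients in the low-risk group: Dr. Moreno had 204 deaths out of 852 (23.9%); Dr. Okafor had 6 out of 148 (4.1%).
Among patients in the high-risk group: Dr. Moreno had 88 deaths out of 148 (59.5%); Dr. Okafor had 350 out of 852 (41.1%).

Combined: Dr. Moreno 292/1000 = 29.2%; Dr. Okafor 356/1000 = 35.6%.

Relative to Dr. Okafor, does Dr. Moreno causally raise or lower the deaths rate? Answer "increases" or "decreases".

Dr. Okafor is lower inside every baseline risk score stratum but Dr. Moreno is lower in aggregate. Whether to stratify depends on how baseline risk score relates to the surgeon.
Baseline risk score is set before the surgeon has any effect — it is not caused by the surgeon — and it independently drives the outcome. That makes it a confounder, so the causal comparison is within baseline risk score levels.
Within each level — low-risk: 23.9% vs 4.1%; high-risk: 59.5% vs 41.1% — Dr. Okafor is lower every time.

increases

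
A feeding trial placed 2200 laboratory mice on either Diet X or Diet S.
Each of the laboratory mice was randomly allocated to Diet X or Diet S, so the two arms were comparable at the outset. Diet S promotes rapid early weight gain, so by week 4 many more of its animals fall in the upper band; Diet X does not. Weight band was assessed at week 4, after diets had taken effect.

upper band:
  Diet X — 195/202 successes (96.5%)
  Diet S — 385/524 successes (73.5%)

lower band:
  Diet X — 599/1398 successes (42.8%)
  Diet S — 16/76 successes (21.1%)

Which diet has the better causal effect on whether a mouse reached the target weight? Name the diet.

The stratified and pooled comparisons disagree (Diet X wins within each week-4 weight band; Diet S wins overall), so the answer turns on the causal role of week-4 weight band.
Week-4 weight band lies on the pathway diet → week-4 weight band → outcome, so adjusting for it blocks the indirect effect. For the total causal effect of diet, use the unadjusted pooled rates.
Pooled: Diet X 49.6% vs Diet S 66.8%; Diet S is higher overall.

Diet S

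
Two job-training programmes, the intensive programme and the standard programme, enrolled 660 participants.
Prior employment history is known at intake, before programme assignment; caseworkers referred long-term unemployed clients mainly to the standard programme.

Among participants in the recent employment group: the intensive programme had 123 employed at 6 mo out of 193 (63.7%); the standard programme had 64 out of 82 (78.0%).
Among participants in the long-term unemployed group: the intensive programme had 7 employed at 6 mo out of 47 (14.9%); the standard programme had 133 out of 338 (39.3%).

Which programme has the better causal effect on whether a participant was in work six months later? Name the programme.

the standard programme

Nothing the programme does changes prior employment history; the imbalance is an allocation artefact. With prior employment history also predicting the outcome, the pooled figure is confounded, and the within-stratum comparison is the causal one.
Within each level — recent employment: 63.7% vs 78.0%; long-term unemployed: 14.9% vs 39.3% — the standard programme is higher every time.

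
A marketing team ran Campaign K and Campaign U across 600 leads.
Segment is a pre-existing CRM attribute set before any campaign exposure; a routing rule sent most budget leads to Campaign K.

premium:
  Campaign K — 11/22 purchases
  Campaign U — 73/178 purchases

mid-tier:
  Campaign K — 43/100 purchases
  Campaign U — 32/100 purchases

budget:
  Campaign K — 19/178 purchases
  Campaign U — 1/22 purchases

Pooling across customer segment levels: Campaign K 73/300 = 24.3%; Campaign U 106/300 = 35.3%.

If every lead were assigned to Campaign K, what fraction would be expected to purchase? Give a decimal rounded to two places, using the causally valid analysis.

0.35

The stratified and pooled comparisons disagree (Campaign K wins within each customer segment; Campaign U wins overall), so the answer turns on the causal role of customer segment.
Here customer segment is a common cause — it drives both which campaign a case falls under and the outcome. The crude comparison mixes populations; the stratum-specific rates are the causally relevant ones.
Standardising Campaign K to the population customer segment mix: 0.333·11/22 + 0.333·43/100 + 0.333·19/178 = 0.346.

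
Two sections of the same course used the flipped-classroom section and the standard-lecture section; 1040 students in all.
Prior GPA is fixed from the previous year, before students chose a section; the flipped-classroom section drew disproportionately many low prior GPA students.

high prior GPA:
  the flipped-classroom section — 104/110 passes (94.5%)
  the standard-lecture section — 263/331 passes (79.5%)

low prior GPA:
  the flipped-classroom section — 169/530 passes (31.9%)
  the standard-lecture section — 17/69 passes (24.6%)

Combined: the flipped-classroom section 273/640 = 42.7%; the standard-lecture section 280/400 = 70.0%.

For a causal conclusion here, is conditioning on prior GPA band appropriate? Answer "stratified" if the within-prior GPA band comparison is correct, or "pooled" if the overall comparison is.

stratified

The imbalance in prior GPA band arose from how students were allocated, not from anything the teaching method did; and prior GPA band independently affects the outcome. The pooled gap is confounded — condition on prior GPA band.
Within each level — high prior GPA: 94.5% vs 79.5%; low prior GPA: 31.9% vs 24.6% — the flipped-classroom section is higher every time.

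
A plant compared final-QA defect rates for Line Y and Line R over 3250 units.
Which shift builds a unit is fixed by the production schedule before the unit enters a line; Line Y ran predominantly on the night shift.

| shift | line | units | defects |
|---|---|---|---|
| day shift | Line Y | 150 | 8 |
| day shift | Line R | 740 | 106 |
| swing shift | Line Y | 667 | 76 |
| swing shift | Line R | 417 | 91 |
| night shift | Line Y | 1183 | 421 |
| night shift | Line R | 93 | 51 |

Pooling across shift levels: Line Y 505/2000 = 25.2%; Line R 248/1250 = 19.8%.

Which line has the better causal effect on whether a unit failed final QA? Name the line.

The stratified and pooled comparisons disagree (Line Y wins within each shift; Line R wins overall), so the answer turns on the causal role of shift.
Shift is set before the line has any effect — it is not caused by the line — and it independently drives the outcome. That makes it a confounder, so the causal comparison is within shift levels.
Within each level — day shift: 5.3% vs 14.3%; swing shift: 11.4% vs 21.8%; night shift: 35.6% vs 54.8% — Line Y is lower every time.

Line Y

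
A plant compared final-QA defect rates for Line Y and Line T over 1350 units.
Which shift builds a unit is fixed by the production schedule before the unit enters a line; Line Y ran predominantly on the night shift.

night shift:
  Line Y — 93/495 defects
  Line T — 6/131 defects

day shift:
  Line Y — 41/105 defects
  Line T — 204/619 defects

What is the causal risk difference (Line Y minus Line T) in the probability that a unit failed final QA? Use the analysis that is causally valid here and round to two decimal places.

+0.10

Here shift is a common cause — it drives both which line a case falls under and the outcome. The crude comparison mixes populations; the stratum-specific rates are the causally relevant ones.
Adjusting over the population distribution of shift: 0.464·(0.188−0.046) + 0.536·(0.390−0.330) = +0.099.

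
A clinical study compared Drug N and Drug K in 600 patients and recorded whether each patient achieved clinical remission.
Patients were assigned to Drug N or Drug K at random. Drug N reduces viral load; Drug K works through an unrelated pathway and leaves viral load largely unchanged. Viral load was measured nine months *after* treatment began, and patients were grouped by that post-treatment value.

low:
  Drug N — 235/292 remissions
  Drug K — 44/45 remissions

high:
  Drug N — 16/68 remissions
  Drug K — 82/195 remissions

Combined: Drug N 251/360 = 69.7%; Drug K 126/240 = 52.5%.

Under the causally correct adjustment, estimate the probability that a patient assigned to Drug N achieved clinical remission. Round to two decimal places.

0.70

Within every viral load level Drug K has the higher rate, yet pooled Drug N does — Simpson's reversal.
Because the drug influences viral load, viral load is a post-treatment mediator, not a confounder. Stratifying on it would bias the estimate; the causal effect is the crude pooled difference.
So P(outcome | do(Drug N)) is just the pooled rate for Drug N: 251/360 = 0.697.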